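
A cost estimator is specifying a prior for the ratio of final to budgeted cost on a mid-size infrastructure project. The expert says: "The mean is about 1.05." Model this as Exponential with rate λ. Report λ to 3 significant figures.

λ ≈ 0.952

Exponential mean = 1/λ, so λ = 1/1.05 = 0.952.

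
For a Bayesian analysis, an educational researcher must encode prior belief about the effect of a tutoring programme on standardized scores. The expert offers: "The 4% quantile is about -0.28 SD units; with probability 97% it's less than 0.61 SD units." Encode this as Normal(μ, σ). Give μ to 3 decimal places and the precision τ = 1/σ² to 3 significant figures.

The p-quantile of Normal(μ,σ) is μ + z_p·σ, with z_{0.04} = -1.751 and z_{0.97} = 1.881.
Eliminate σ: μ = (z₂·x₁ − z₁·x₂)/(z₂ − z₁) = (1.881·-0.28 − (-1.751)·0.61)/3.631 = 0.149.
Then σ = (x₂ − x₁)/(z₂ − z₁) = (0.61 − -0.28)/3.631 = 0.245.
Precision τ = 1/σ² = 1/0.2451² = 16.6.

μ = 0.149, τ = 16.6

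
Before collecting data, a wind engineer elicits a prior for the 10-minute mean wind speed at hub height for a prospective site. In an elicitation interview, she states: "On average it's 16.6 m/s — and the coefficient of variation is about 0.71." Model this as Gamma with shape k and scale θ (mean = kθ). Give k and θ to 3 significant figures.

k ≈ 1.98, θ ≈ 8.37

For Gamma(k, scale θ): mean = kθ, variance = kθ², so CV = 1/√k.
CV = 0.71, hence k = 1/CV² = 1.98.
Then θ = mean/k = 16.6/1.98 = 8.37.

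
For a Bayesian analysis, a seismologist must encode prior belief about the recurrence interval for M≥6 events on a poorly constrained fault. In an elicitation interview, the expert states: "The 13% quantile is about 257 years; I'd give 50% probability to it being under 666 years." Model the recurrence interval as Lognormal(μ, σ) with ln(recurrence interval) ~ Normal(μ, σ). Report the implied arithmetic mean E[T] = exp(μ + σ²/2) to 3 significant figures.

E[T] ≈ 952 years

If T ~ Lognormal(μ,σ) then ln T ~ Normal(μ,σ), so the p-quantile of ln T is μ + z_p·σ.
ln(257) = 5.549 and ln(666) = 6.501; z_{0.13} = -1.126, z_{0.5} = 0.
σ = (6.501 − 5.549)/(0 − (-1.126)) = 0.845.
μ = 5.549 − (-1.126)·0.845 = 6.501.
E[T] = exp(μ + σ²/2) = exp(6.501 + 0.3573) = 952 years.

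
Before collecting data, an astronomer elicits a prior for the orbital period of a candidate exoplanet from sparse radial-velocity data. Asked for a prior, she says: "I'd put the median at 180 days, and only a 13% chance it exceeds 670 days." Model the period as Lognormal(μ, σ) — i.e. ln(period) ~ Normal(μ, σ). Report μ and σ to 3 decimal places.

If T ~ Lognormal(μ,σ) then ln T ~ Normal(μ,σ), so the p-quantile of ln T is μ + z_p·σ.
ln(180) = 5.193 and ln(670) = 6.507; z_{0.5} = 0, z_{0.87} = 1.126.
σ = (6.507 − 5.193)/(1.126 − (0)) = 1.167.
μ = 5.193 − (0)·1.167 = 5.193.

μ ≈ 5.193, σ ≈ 1.167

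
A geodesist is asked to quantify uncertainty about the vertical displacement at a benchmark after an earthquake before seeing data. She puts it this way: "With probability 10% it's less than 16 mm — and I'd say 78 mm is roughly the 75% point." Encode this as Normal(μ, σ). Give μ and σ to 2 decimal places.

μ = 56.62, σ = 31.70

The p-quantile of Normal(μ,σ) is μ + z_p·σ, with z_{0.1} = -1.282 and z_{0.75} = 0.6745.
Eliminate σ: μ = (z₂·x₁ − z₁·x₂)/(z₂ − z₁) = (0.6745·16 − (-1.282)·78)/1.956 = 56.62.
Then σ = (x₂ − x₁)/(z₂ − z₁) = (78 − 16)/1.956 = 31.70.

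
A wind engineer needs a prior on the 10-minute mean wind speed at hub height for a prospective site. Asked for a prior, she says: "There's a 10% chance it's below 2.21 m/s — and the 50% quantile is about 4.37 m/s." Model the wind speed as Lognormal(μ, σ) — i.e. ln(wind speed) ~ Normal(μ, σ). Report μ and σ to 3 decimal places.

μ ≈ 1.475, σ ≈ 0.532

If T ~ Lognormal(μ,σ) then ln T ~ Normal(μ,σ), so the p-quantile of ln T is μ + z_p·σ.
ln(2.21) = 0.793 and ln(4.37) = 1.475; z_{0.1} = -1.282, z_{0.5} = 0.
σ = (1.475 − 0.793)/(0 − (-1.282)) = 0.532.
μ = 0.793 − (-1.282)·0.532 = 1.475.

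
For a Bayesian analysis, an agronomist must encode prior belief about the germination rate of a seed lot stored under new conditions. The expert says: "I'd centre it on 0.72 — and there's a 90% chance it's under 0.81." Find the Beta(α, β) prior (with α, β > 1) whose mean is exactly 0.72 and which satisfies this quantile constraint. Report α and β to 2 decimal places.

α ≈ 27.37, β ≈ 10.64

With mean 0.72 fixed, write α = 0.72s, β = 0.28s where s = α+β.
Need P(θ < 0.81) = 0.9 under Beta(0.72s, 0.28s). Normal approximation: (q−m)/√(m(1−m)/s) ≈ z_{0.9} = 1.28, so s ≈ 0.72·0.28·(1.28)²/(0.81−0.72)² = 40.9.
At s = 40.9: P(θ<0.81) ≈ 0.909. Adjusting to match 0.9 gives s ≈ 38.01.
So α = 0.72·38.01 ≈ 27.37, β = 0.28·38.01 ≈ 10.64.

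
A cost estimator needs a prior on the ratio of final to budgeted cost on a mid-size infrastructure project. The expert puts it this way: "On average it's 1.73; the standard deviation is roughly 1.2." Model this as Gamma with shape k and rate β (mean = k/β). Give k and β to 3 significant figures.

For Gamma(k, rate β): mean = k/β, variance = k/β², so CV = 1/√k.
CV = SD/mean = 1.2/1.73 = 0.6936, hence k = 1/CV² = 2.08.
Then β = k/mean = 2.08/1.73 = 1.2.

k ≈ 2.08, β ≈ 1.2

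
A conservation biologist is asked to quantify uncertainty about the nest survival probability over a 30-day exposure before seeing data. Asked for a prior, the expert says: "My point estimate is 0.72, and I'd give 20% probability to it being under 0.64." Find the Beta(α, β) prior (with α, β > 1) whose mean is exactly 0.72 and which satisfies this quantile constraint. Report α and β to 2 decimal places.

α ≈ 15.18, β ≈ 5.90

With mean 0.72 fixed, write α = 0.72s, β = 0.28s where s = α+β.
Need P(θ < 0.64) = 0.2 under Beta(0.72s, 0.28s). Normal approximation: (q−m)/√(m(1−m)/s) ≈ z_{0.2} = -0.842, so s ≈ 0.72·0.28·(-0.842)²/(0.64−0.72)² = 22.3.
At s = 22.3: P(θ<0.64) ≈ 0.194. Adjusting to match 0.2 gives s ≈ 21.08.
So α = 0.72·21.08 ≈ 15.18, β = 0.28·21.08 ≈ 5.90.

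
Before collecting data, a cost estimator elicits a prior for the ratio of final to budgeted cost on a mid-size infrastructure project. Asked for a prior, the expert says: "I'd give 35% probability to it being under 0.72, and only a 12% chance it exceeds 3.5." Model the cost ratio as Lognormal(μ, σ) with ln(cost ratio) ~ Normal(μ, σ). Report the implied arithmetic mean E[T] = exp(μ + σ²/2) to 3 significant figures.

If T ~ Lognormal(μ,σ) then ln T ~ Normal(μ,σ), so the p-quantile of ln T is μ + z_p·σ.
ln(0.72) = -0.3285 and ln(3.5) = 1.253; z_{0.35} = -0.3853, z_{0.88} = 1.175.
σ = (1.253 − -0.3285)/(1.175 − (-0.3853)) = 1.013.
μ = -0.3285 − (-0.3853)·1.013 = 0.062.
E[T] = exp(μ + σ²/2) = exp(0.062 + 0.5135) = 1.78.

E[T] ≈ 1.78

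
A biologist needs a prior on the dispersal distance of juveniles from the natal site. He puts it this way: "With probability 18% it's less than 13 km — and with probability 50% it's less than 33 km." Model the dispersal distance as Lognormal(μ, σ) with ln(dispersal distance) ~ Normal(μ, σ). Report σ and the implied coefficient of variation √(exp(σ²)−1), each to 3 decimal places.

σ ≈ 1.018, CV ≈ 1.348

If T ~ Lognormal(μ,σ) then ln T ~ Normal(μ,σ), so the p-quantile of ln T is μ + z_p·σ.
ln(13) = 2.565 and ln(33) = 3.497; z_{0.18} = -0.9154, z_{0.5} = 0.
σ = (3.497 − 2.565)/(0 − (-0.9154)) = 1.018.
μ = 2.565 − (-0.9154)·1.018 = 3.497.
CV = √(exp(σ²)−1) = √(exp(1.0357)−1) = 1.348.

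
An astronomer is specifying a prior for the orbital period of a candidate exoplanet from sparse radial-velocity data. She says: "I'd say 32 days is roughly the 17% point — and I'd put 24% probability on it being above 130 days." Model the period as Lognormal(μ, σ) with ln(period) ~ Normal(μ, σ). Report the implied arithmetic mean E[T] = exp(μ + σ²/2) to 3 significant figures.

If T ~ Lognormal(μ,σ) then ln T ~ Normal(μ,σ), so the p-quantile of ln T is μ + z_p·σ.
ln(32) = 3.466 and ln(130) = 4.868; z_{0.17} = -0.9542, z_{0.76} = 0.7063.
σ = (4.868 − 3.466)/(0.7063 − (-0.9542)) = 0.844.
μ = 3.466 − (-0.9542)·0.844 = 4.271.
E[T] = exp(μ + σ²/2) = exp(4.271 + 0.3564) = 102 days.

E[T] ≈ 102 days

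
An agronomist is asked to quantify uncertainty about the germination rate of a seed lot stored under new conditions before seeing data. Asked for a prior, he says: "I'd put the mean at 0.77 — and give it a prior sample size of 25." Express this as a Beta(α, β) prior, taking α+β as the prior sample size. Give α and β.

Under the effective-sample-size interpretation, Beta(α, β) has prior mean α/(α+β) and prior sample size α+β.
So α+β = 25 and α/(α+β) = 0.77, giving α = 0.77·25 = 19.25 and β = 25 − 19.25 = 5.75.

α = 19.25, β = 5.75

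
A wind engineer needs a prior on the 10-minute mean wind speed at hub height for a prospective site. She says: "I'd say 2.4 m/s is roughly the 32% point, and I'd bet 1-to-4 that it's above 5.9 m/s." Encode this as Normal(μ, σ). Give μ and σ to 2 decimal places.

μ = 3.65, σ = 2.67

For Normal(μ,σ), the p-quantile is μ + z_p·σ. Here z_{0.32} = -0.4677, z_{0.8} = 0.8416.
So 2.4 = μ − 0.4677σ and 5.9 = μ + 0.8416σ.
Subtracting: σ = (5.9 − 2.4)/(0.8416 − (-0.4677)) = 2.67.
Then μ = 2.4 − (-0.4677)·2.67 = 3.65.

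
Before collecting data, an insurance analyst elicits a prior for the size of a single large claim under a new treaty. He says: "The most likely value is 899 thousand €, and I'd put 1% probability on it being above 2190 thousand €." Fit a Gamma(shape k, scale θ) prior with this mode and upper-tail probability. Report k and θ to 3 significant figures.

k ≈ 6.95, θ ≈ 151

Gamma(k,θ) with k>1 has mode (k−1)θ, so θ = 899/(k−1).
Need P(X < 2190) = 0.99 with θ tied to k this way. Start at k = 2, θ = 899: P(X<2190) ≈ 0.699.
Too low — raise k to concentrate. Iterating converges to k ≈ 6.95.
Then θ = 899/(6.95−1) ≈ 151.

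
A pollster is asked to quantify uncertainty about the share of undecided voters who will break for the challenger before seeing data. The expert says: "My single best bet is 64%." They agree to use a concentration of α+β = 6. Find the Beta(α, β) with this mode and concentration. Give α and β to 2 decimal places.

For α,β > 1 the Beta mode is (α−1)/(α+β−2). With α+β = 6, the mode is (α−1)/4.
Set (α−1)/4 = 0.64 → α = 1 + 0.64·4 = 3.56.
β = 6 − α = 2.44.

α = 3.56, β = 2.44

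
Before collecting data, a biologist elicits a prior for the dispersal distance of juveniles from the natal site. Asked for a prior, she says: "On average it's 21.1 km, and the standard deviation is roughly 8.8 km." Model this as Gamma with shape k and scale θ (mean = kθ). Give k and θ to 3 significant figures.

k ≈ 5.75, θ ≈ 3.67

For Gamma(k, scale θ): mean = kθ, variance = kθ², so CV = 1/√k.
CV = SD/mean = 8.8/21.1 = 0.4171, hence k = 1/CV² = 5.75.
Then θ = mean/k = 21.1/5.75 = 3.67.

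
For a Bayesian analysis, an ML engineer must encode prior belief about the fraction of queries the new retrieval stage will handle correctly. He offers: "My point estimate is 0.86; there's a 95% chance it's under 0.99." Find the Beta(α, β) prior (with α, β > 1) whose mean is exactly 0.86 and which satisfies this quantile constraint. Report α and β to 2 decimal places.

With mean 0.86 fixed, write α = 0.86s, β = 0.14s where s = α+β.
Need P(θ < 0.99) = 0.95 under Beta(0.86s, 0.14s). Normal approximation: (q−m)/√(m(1−m)/s) ≈ z_{0.95} = 1.64, so s ≈ 0.86·0.14·(1.64)²/(0.99−0.86)² = 19.3.
At s = 19.3: P(θ<0.99) ≈ 0.998. Adjusting to match 0.95 gives s ≈ 7.74.
So α = 0.86·7.74 ≈ 6.65, β = 0.14·7.74 ≈ 1.08.

α ≈ 6.65, β ≈ 1.08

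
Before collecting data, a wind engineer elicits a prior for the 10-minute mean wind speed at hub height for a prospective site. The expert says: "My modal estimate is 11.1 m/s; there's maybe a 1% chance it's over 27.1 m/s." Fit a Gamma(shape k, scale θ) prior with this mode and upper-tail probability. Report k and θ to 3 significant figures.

Gamma(k,θ) with k>1 has mode (k−1)θ, so θ = 11.1/(k−1).
Need P(X < 27.1) = 0.99 with θ tied to k this way. Start at k = 2, θ = 11.1: P(X<27.1) ≈ 0.700.
Too low — raise k to concentrate. Iterating converges to k ≈ 6.92.
Then θ = 11.1/(6.92−1) ≈ 1.87.

k ≈ 6.92, θ ≈ 1.87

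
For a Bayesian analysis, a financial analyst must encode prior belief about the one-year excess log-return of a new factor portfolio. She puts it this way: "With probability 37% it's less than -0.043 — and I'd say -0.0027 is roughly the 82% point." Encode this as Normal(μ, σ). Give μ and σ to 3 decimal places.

μ = -0.032, σ = 0.032

The p-quantile of Normal(μ,σ) is μ + z_p·σ, with z_{0.37} = -0.3319 and z_{0.82} = 0.9154.
Eliminate σ: μ = (z₂·x₁ − z₁·x₂)/(z₂ − z₁) = (0.9154·-0.043 − (-0.3319)·-0.0027)/1.247 = -0.032.
Then σ = (x₂ − x₁)/(z₂ − z₁) = (-0.0027 − -0.043)/1.247 = 0.032.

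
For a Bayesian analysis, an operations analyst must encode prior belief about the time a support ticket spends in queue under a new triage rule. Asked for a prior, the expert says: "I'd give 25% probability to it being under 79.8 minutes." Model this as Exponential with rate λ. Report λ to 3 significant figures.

P(T < 79.8) = 1 − e^(−λ·79.8) = 0.25, so λ = −ln(1−0.25)/79.8 = −ln(0.75)/79.8 = 0.00361.

λ ≈ 0.00361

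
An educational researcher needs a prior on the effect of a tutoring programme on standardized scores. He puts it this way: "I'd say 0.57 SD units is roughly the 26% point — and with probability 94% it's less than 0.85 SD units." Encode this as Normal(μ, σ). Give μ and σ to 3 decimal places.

μ = 0.652, σ = 0.127

The p-quantile of Normal(μ,σ) is μ + z_p·σ, with z_{0.26} = -0.6433 and z_{0.94} = 1.555.
Eliminate σ: μ = (z₂·x₁ − z₁·x₂)/(z₂ − z₁) = (1.555·0.57 − (-0.6433)·0.85)/2.198 = 0.652.
Then σ = (x₂ − x₁)/(z₂ − z₁) = (0.85 − 0.57)/2.198 = 0.127.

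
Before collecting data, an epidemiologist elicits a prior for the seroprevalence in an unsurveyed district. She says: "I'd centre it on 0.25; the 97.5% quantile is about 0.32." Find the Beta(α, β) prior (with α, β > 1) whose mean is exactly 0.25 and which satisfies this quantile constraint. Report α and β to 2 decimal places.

α ≈ 39.68, β ≈ 119.03

With mean 0.25 fixed, write α = 0.25s, β = 0.75s where s = α+β.
Need P(θ < 0.32) = 0.975 under Beta(0.25s, 0.75s). Normal approximation: (q−m)/√(m(1−m)/s) ≈ z_{0.975} = 1.96, so s ≈ 0.25·0.75·(1.96)²/(0.32−0.25)² = 147.0.
At s = 147.0: P(θ<0.32) ≈ 0.971. Adjusting to match 0.975 gives s ≈ 158.71.
So α = 0.25·158.71 ≈ 39.68, β = 0.75·158.71 ≈ 119.03.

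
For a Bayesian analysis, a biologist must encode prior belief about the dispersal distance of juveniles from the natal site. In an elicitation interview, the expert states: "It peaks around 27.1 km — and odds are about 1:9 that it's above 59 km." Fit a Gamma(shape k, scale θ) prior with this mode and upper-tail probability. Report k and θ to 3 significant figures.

k ≈ 4.18, θ ≈ 8.53

Gamma(k,θ) with k>1 has mode (k−1)θ, so θ = 27.1/(k−1).
Need P(X < 59) = 0.9 with θ tied to k this way. Start at k = 2, θ = 27.1: P(X<59) ≈ 0.640.
Too low — raise k to concentrate. Iterating converges to k ≈ 4.18.
Then θ = 27.1/(4.18−1) ≈ 8.53.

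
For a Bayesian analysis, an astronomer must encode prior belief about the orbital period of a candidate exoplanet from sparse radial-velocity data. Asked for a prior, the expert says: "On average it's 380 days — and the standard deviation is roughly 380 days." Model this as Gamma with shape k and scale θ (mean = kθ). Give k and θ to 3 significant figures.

k ≈ 1, θ ≈ 380

For Gamma(k, scale θ): mean = kθ, variance = kθ², so CV = 1/√k.
CV = SD/mean = 380/380 = 1, hence k = 1/CV² = 1.
Then θ = mean/k = 380/1 = 380.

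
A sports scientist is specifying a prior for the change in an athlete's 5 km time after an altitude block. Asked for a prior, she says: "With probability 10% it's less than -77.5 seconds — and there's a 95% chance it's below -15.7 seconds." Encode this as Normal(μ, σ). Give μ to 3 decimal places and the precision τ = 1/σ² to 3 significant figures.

The p-quantile of Normal(μ,σ) is μ + z_p·σ, with z_{0.1} = -1.282 and z_{0.95} = 1.645.
Eliminate σ: μ = (z₂·x₁ − z₁·x₂)/(z₂ − z₁) = (1.645·-77.5 − (-1.282)·-15.7)/2.926 = -50.436.
Then σ = (x₂ − x₁)/(z₂ − z₁) = (-15.7 − -77.5)/2.926 = 21.118.
Precision τ = 1/σ² = 1/21.12² = 0.00224.

μ = -50.436, τ = 0.00224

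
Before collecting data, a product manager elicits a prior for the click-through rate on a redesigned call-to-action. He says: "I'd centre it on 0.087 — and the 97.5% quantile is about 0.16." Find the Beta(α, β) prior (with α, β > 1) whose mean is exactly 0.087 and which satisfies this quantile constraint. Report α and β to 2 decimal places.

α ≈ 6.51, β ≈ 68.34

With mean 0.087 fixed, write α = 0.087s, β = 0.913s where s = α+β.
Need P(θ < 0.16) = 0.975 under Beta(0.087s, 0.913s). Normal approximation: (q−m)/√(m(1−m)/s) ≈ z_{0.975} = 1.96, so s ≈ 0.087·0.913·(1.96)²/(0.16−0.087)² = 57.3.
At s = 57.3: P(θ<0.16) ≈ 0.959. Adjusting to match 0.975 gives s ≈ 74.85.
So α = 0.087·74.85 ≈ 6.51, β = 0.913·74.85 ≈ 68.34.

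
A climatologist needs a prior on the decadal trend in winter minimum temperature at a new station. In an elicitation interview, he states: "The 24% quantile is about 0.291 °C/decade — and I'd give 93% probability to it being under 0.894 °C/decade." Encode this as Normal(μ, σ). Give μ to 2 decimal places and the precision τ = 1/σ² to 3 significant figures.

The p-quantile of Normal(μ,σ) is μ + z_p·σ, with z_{0.24} = -0.7063 and z_{0.93} = 1.476.
Eliminate σ: μ = (z₂·x₁ − z₁·x₂)/(z₂ − z₁) = (1.476·0.291 − (-0.7063)·0.894)/2.182 = 0.49.
Then σ = (x₂ − x₁)/(z₂ − z₁) = (0.894 − 0.291)/2.182 = 0.28.
Precision τ = 1/σ² = 1/0.2763² = 13.1.

μ = 0.49, τ = 13.1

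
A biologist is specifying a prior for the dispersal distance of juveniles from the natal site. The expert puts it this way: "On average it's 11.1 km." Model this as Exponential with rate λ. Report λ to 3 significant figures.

Exponential mean = 1/λ, so λ = 1/11.1 = 0.0901.

λ ≈ 0.0901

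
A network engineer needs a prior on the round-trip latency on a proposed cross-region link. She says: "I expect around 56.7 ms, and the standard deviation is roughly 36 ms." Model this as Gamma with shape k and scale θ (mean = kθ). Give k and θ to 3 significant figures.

k ≈ 2.48, θ ≈ 22.9

For Gamma(k, scale θ): mean = kθ, variance = kθ², so CV = 1/√k.
CV = SD/mean = 36/56.7 = 0.6349, hence k = 1/CV² = 2.48.
Then θ = mean/k = 56.7/2.48 = 22.9.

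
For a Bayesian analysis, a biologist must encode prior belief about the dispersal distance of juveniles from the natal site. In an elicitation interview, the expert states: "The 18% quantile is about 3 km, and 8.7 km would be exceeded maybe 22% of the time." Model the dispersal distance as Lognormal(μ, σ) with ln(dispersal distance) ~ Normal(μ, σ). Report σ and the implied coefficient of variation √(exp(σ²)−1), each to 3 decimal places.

If T ~ Lognormal(μ,σ) then ln T ~ Normal(μ,σ), so the p-quantile of ln T is μ + z_p·σ.
ln(3) = 1.099 and ln(8.7) = 2.163; z_{0.18} = -0.9154, z_{0.78} = 0.7722.
σ = (2.163 − 1.099)/(0.7722 − (-0.9154)) = 0.631.
μ = 1.099 − (-0.9154)·0.631 = 1.676.
CV = √(exp(σ²)−1) = √(exp(0.3981)−1) = 0.699.

σ ≈ 0.631, CV ≈ 0.699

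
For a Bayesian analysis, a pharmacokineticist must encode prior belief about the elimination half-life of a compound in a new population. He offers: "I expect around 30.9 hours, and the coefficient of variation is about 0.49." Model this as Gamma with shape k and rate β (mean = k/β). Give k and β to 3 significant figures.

k ≈ 4.16, β ≈ 0.135

For Gamma(k, rate β): mean = k/β, variance = k/β², so CV = 1/√k.
CV = 0.49, hence k = 1/CV² = 4.16.
Then β = k/mean = 4.16/30.9 = 0.135.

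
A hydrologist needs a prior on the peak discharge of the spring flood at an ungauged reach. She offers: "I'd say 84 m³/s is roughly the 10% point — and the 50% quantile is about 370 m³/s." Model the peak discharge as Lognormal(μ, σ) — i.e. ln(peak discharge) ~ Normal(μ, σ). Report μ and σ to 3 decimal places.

If T ~ Lognormal(μ,σ) then ln T ~ Normal(μ,σ), so the p-quantile of ln T is μ + z_p·σ.
ln(84) = 4.431 and ln(370) = 5.914; z_{0.1} = -1.282, z_{0.5} = 0.
σ = (5.914 − 4.431)/(0 − (-1.282)) = 1.157.
μ = 4.431 − (-1.282)·1.157 = 5.914.

μ ≈ 5.914, σ ≈ 1.157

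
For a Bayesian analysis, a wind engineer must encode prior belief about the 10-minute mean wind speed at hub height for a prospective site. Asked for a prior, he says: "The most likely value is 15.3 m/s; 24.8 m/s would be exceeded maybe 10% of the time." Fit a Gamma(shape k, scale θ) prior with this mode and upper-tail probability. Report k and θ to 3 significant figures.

k ≈ 9.07, θ ≈ 1.9

Gamma(k,θ) with k>1 has mode (k−1)θ, so θ = 15.3/(k−1).
Need P(X < 24.8) = 0.9 with θ tied to k this way. Start at k = 2, θ = 15.3: P(X<24.8) ≈ 0.482.
Too low — raise k to concentrate. Iterating converges to k ≈ 9.07.
Then θ = 15.3/(9.07−1) ≈ 1.9.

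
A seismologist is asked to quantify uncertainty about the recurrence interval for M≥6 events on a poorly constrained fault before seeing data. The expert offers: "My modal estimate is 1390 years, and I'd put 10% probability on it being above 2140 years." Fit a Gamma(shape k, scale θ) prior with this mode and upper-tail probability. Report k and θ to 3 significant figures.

Gamma(k,θ) with k>1 has mode (k−1)θ, so θ = 1390/(k−1).
Need P(X < 2140) = 0.9 with θ tied to k this way. Start at k = 2, θ = 1390: P(X<2140) ≈ 0.455.
Too low — raise k to concentrate. Iterating converges to k ≈ 11.
Then θ = 1390/(11−1) ≈ 139.

k ≈ 11, θ ≈ 139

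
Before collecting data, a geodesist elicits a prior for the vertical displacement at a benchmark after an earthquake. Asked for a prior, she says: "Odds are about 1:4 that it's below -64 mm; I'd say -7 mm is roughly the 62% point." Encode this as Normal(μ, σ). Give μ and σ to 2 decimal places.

For Normal(μ,σ), the p-quantile is μ + z_p·σ. Here z_{0.2} = -0.8416, z_{0.62} = 0.3055.
So -64 = μ − 0.8416σ and -7 = μ + 0.3055σ.
Subtracting: σ = (-7 − -64)/(0.3055 − (-0.8416)) = 49.69.
Then μ = -64 − (-0.8416)·49.69 = -22.18.

μ = -22.18, σ = 49.69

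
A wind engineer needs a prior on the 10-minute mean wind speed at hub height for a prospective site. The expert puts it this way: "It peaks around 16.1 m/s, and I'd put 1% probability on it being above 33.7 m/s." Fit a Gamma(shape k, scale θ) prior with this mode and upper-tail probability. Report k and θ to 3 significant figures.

k ≈ 9.92, θ ≈ 1.8

Gamma(k,θ) with k>1 has mode (k−1)θ, so θ = 16.1/(k−1).
Need P(X < 33.7) = 0.99 with θ tied to k this way. Start at k = 2, θ = 16.1: P(X<33.7) ≈ 0.619.
Too low — raise k to concentrate. Iterating converges to k ≈ 9.92.
Then θ = 16.1/(9.92−1) ≈ 1.8.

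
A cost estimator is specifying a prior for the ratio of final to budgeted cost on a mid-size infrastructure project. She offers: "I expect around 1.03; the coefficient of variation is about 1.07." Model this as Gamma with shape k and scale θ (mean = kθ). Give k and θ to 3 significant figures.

For Gamma(k, scale θ): mean = kθ, variance = kθ², so CV = 1/√k.
CV = 1.07, hence k = 1/CV² = 0.873.
Then θ = mean/k = 1.03/0.873 = 1.18.

k ≈ 0.873, θ ≈ 1.18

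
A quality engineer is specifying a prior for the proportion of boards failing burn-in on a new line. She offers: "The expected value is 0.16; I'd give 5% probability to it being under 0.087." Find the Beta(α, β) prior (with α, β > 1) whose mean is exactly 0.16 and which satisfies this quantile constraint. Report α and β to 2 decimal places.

With mean 0.16 fixed, write α = 0.16s, β = 0.84s where s = α+β.
Need P(θ < 0.087) = 0.05 under Beta(0.16s, 0.84s). Normal approximation: (q−m)/√(m(1−m)/s) ≈ z_{0.05} = -1.64, so s ≈ 0.16·0.84·(-1.64)²/(0.087−0.16)² = 68.2.
At s = 68.2: P(θ<0.087) ≈ 0.032. Adjusting to match 0.05 gives s ≈ 55.02.
So α = 0.16·55.02 ≈ 8.80, β = 0.84·55.02 ≈ 46.22.

α ≈ 8.80, β ≈ 46.22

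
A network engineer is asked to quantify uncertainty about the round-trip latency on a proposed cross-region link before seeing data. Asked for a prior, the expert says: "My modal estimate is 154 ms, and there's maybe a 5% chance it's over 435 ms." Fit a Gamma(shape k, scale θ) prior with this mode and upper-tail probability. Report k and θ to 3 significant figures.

k ≈ 3.48, θ ≈ 62.1

Gamma(k,θ) with k>1 has mode (k−1)θ, so θ = 154/(k−1).
Need P(X < 435) = 0.95 with θ tied to k this way. Start at k = 2, θ = 154: P(X<435) ≈ 0.773.
Too low — raise k to concentrate. Iterating converges to k ≈ 3.48.
Then θ = 154/(3.48−1) ≈ 62.1.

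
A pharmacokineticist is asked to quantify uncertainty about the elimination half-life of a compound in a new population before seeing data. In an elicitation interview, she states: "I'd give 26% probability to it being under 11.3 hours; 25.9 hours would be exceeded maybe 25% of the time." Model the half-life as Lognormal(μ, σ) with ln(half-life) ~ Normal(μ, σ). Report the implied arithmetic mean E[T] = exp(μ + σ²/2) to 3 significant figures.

If T ~ Lognormal(μ,σ) then ln T ~ Normal(μ,σ), so the p-quantile of ln T is μ + z_p·σ.
ln(11.3) = 2.425 and ln(25.9) = 3.254; z_{0.26} = -0.6433, z_{0.75} = 0.6745.
σ = (3.254 − 2.425)/(0.6745 − (-0.6433)) = 0.629.
μ = 2.425 − (-0.6433)·0.629 = 2.830.
E[T] = exp(μ + σ²/2) = exp(2.830 + 0.1981) = 20.7 hours.

E[T] ≈ 20.7 hours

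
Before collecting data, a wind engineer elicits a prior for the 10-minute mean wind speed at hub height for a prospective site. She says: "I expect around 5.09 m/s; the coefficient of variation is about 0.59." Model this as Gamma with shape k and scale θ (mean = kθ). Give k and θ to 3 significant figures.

k ≈ 2.87, θ ≈ 1.77

For Gamma(k, scale θ): mean = kθ, variance = kθ², so CV = 1/√k.
CV = 0.59, hence k = 1/CV² = 2.87.
Then θ = mean/k = 5.09/2.87 = 1.77.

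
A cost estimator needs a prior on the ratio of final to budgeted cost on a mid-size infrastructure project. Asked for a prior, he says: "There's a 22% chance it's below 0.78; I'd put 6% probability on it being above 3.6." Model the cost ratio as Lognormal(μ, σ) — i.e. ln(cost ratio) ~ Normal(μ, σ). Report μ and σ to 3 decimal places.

If T ~ Lognormal(μ,σ) then ln T ~ Normal(μ,σ), so the p-quantile of ln T is μ + z_p·σ.
ln(0.78) = -0.2485 and ln(3.6) = 1.281; z_{0.22} = -0.7722, z_{0.94} = 1.555.
σ = (1.281 − -0.2485)/(1.555 − (-0.7722)) = 0.657.
μ = -0.2485 − (-0.7722)·0.657 = 0.259.

μ ≈ 0.259, σ ≈ 0.657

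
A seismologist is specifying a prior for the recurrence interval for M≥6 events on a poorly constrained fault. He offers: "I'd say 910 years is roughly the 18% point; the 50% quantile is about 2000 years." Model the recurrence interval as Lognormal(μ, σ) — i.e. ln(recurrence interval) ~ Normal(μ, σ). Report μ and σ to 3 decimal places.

If T ~ Lognormal(μ,σ) then ln T ~ Normal(μ,σ), so the p-quantile of ln T is μ + z_p·σ.
ln(910) = 6.813 and ln(2000) = 7.601; z_{0.18} = -0.9154, z_{0.5} = 0.
σ = (7.601 − 6.813)/(0 − (-0.9154)) = 0.860.
μ = 6.813 − (-0.9154)·0.860 = 7.601.

μ ≈ 7.601, σ ≈ 0.860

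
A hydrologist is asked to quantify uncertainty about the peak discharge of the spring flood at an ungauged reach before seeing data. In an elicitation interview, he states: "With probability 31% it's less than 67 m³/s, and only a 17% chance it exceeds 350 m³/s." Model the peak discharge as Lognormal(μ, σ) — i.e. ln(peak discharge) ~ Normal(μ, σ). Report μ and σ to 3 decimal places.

μ ≈ 4.770, σ ≈ 1.140

If T ~ Lognormal(μ,σ) then ln T ~ Normal(μ,σ), so the p-quantile of ln T is μ + z_p·σ.
ln(67) = 4.205 and ln(350) = 5.858; z_{0.31} = -0.4959, z_{0.83} = 0.9542.
σ = (5.858 − 4.205)/(0.9542 − (-0.4959)) = 1.140.
μ = 4.205 − (-0.4959)·1.140 = 4.770.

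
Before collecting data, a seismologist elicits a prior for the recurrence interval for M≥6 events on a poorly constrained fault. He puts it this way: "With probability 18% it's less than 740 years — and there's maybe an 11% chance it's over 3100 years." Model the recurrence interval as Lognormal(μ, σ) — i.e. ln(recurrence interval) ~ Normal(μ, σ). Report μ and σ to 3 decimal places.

If T ~ Lognormal(μ,σ) then ln T ~ Normal(μ,σ), so the p-quantile of ln T is μ + z_p·σ.
ln(740) = 6.607 and ln(3100) = 8.039; z_{0.18} = -0.9154, z_{0.89} = 1.227.
σ = (8.039 − 6.607)/(1.227 − (-0.9154)) = 0.669.
μ = 6.607 − (-0.9154)·0.669 = 7.219.

μ ≈ 7.219, σ ≈ 0.669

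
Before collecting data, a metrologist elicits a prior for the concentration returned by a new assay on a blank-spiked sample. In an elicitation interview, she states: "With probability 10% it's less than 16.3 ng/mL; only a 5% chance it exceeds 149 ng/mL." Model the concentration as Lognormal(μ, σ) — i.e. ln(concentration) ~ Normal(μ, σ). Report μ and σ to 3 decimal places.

If T ~ Lognormal(μ,σ) then ln T ~ Normal(μ,σ), so the p-quantile of ln T is μ + z_p·σ.
ln(16.3) = 2.791 and ln(149) = 5.004; z_{0.1} = -1.282, z_{0.95} = 1.645.
σ = (5.004 − 2.791)/(1.645 − (-1.282)) = 0.756.
μ = 2.791 − (-1.282)·0.756 = 3.760.

μ ≈ 3.760, σ ≈ 0.756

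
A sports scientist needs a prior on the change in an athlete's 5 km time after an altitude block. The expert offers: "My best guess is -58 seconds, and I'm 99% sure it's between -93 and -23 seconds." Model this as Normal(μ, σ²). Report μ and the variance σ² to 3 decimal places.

A symmetric 99% interval runs μ ± z·σ with z = 2.576.
Half-width = 35, so σ = 35/2.576 = 13.5879 and σ² = 184.630.
μ is the stated best guess, -58.000.

μ = -58.000, σ² = 184.630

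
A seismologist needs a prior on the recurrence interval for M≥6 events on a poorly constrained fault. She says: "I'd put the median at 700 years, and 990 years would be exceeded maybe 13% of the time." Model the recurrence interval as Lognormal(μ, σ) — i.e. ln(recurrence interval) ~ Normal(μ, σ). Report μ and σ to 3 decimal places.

If T ~ Lognormal(μ,σ) then ln T ~ Normal(μ,σ), so the p-quantile of ln T is μ + z_p·σ.
ln(700) = 6.551 and ln(990) = 6.898; z_{0.5} = 0, z_{0.87} = 1.126.
σ = (6.898 − 6.551)/(1.126 − (0)) = 0.308.
μ = 6.551 − (0)·0.308 = 6.551.

μ ≈ 6.551, σ ≈ 0.308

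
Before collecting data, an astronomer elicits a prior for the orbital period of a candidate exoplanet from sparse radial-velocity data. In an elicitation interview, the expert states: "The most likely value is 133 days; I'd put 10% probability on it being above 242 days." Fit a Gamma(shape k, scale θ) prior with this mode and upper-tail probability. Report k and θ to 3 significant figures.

k ≈ 6.32, θ ≈ 25

Gamma(k,θ) with k>1 has mode (k−1)θ, so θ = 133/(k−1).
Need P(X < 242) = 0.9 with θ tied to k this way. Start at k = 2, θ = 133: P(X<242) ≈ 0.543.
Too low — raise k to concentrate. Iterating converges to k ≈ 6.32.
Then θ = 133/(6.32−1) ≈ 25.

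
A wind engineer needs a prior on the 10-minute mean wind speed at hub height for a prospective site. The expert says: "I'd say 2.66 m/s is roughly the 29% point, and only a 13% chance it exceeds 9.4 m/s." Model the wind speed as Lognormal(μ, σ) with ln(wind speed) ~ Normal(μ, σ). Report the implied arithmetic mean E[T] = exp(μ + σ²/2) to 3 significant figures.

If T ~ Lognormal(μ,σ) then ln T ~ Normal(μ,σ), so the p-quantile of ln T is μ + z_p·σ.
ln(2.66) = 0.9783 and ln(9.4) = 2.241; z_{0.29} = -0.5534, z_{0.87} = 1.126.
σ = (2.241 − 0.9783)/(1.126 − (-0.5534)) = 0.752.
μ = 0.9783 − (-0.5534)·0.752 = 1.394.
E[T] = exp(μ + σ²/2) = exp(1.394 + 0.2824) = 5.35 m/s.

E[T] ≈ 5.35 m/s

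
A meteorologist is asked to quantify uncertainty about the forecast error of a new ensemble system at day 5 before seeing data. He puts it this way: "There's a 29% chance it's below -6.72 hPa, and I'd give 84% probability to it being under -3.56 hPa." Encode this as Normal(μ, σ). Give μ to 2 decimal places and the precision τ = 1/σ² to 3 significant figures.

μ = -5.59, τ = 0.24

For Normal(μ,σ), the p-quantile is μ + z_p·σ. Here z_{0.29} = -0.5534, z_{0.84} = 0.9945.
So -6.72 = μ − 0.5534σ and -3.56 = μ + 0.9945σ.
Subtracting: σ = (-3.56 − -6.72)/(0.9945 − (-0.5534)) = 2.04.
Then μ = -6.72 − (-0.5534)·2.04 = -5.59.
Precision τ = 1/σ² = 1/2.042² = 0.24.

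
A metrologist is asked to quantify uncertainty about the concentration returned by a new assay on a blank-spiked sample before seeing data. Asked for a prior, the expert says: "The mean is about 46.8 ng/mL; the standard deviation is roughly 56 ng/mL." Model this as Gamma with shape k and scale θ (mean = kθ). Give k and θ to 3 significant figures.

k ≈ 0.698, θ ≈ 67

For Gamma(k, scale θ): mean = kθ, variance = kθ², so CV = 1/√k.
CV = SD/mean = 56/46.8 = 1.197, hence k = 1/CV² = 0.698.
Then θ = mean/k = 46.8/0.698 = 67.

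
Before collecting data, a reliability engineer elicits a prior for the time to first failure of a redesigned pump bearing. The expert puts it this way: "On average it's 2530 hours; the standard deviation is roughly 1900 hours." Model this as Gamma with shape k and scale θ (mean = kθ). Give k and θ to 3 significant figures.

For Gamma(k, scale θ): mean = kθ, variance = kθ², so CV = 1/√k.
CV = SD/mean = 1900/2530 = 0.751, hence k = 1/CV² = 1.77.
Then θ = mean/k = 2530/1.77 = 1430.

k ≈ 1.77, θ ≈ 1430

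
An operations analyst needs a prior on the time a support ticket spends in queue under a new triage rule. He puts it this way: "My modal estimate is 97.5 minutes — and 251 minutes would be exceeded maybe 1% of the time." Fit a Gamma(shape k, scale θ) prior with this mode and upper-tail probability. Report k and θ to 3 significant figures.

Gamma(k,θ) with k>1 has mode (k−1)θ, so θ = 97.5/(k−1).
Need P(X < 251) = 0.99 with θ tied to k this way. Start at k = 2, θ = 97.5: P(X<251) ≈ 0.728.
Too low — raise k to concentrate. Iterating converges to k ≈ 6.22.
Then θ = 97.5/(6.22−1) ≈ 18.7.

k ≈ 6.22, θ ≈ 18.7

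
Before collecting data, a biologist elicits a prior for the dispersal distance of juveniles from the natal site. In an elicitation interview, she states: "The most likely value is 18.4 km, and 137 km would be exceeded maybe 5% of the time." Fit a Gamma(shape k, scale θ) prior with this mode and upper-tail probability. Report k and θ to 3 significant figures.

Gamma(k,θ) with k>1 has mode (k−1)θ, so θ = 18.4/(k−1).
Need P(X < 137) = 0.95 with θ tied to k this way. Start at k = 2, θ = 18.4: P(X<137) ≈ 0.995.
Too high — lower k to spread out. Iterating converges to k ≈ 1.53.
Then θ = 18.4/(1.53−1) ≈ 34.6.

k ≈ 1.53, θ ≈ 34.6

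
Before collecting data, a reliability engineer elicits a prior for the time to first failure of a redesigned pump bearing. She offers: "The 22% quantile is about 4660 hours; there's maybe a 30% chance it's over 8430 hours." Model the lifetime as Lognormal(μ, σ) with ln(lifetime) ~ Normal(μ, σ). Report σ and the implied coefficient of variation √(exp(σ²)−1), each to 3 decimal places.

σ ≈ 0.457, CV ≈ 0.482

If T ~ Lognormal(μ,σ) then ln T ~ Normal(μ,σ), so the p-quantile of ln T is μ + z_p·σ.
ln(4660) = 8.447 and ln(8430) = 9.04; z_{0.22} = -0.7722, z_{0.7} = 0.5244.
σ = (9.04 − 8.447)/(0.5244 − (-0.7722)) = 0.457.
μ = 8.447 − (-0.7722)·0.457 = 8.800.
CV = √(exp(σ²)−1) = √(exp(0.2090)−1) = 0.482.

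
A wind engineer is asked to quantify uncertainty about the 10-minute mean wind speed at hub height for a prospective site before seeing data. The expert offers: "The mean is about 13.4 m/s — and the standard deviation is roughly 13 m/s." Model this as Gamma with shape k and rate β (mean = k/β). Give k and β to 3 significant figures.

k ≈ 1.06, β ≈ 0.0793

For Gamma(k, rate β): mean = k/β, variance = k/β², so CV = 1/√k.
CV = SD/mean = 13/13.4 = 0.9701, hence k = 1/CV² = 1.06.
Then β = k/mean = 1.06/13.4 = 0.0793.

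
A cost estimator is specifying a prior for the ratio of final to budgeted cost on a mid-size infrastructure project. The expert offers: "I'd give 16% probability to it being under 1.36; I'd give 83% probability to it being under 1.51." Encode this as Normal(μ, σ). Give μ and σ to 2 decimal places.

μ = 1.44, σ = 0.08

For Normal(μ,σ), the p-quantile is μ + z_p·σ. Here z_{0.16} = -0.9945, z_{0.83} = 0.9542.
So 1.36 = μ − 0.9945σ and 1.51 = μ + 0.9542σ.
Subtracting: σ = (1.51 − 1.36)/(0.9542 − (-0.9945)) = 0.08.
Then μ = 1.36 − (-0.9945)·0.08 = 1.44.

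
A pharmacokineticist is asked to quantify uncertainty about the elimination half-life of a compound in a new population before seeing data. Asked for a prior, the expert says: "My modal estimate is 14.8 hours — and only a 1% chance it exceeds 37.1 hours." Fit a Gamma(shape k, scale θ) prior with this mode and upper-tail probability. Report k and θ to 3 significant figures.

Gamma(k,θ) with k>1 has mode (k−1)θ, so θ = 14.8/(k−1).
Need P(X < 37.1) = 0.99 with θ tied to k this way. Start at k = 2, θ = 14.8: P(X<37.1) ≈ 0.714.
Too low — raise k to concentrate. Iterating converges to k ≈ 6.55.
Then θ = 14.8/(6.55−1) ≈ 2.66.

k ≈ 6.55, θ ≈ 2.66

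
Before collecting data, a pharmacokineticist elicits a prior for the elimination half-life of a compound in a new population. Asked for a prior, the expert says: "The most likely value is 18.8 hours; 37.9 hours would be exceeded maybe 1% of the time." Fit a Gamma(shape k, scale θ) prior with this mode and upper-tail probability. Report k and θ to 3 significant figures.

Gamma(k,θ) with k>1 has mode (k−1)θ, so θ = 18.8/(k−1).
Need P(X < 37.9) = 0.99 with θ tied to k this way. Start at k = 2, θ = 18.8: P(X<37.9) ≈ 0.598.
Too low — raise k to concentrate. Iterating converges to k ≈ 11.
Then θ = 18.8/(11−1) ≈ 1.88.

k ≈ 11, θ ≈ 1.88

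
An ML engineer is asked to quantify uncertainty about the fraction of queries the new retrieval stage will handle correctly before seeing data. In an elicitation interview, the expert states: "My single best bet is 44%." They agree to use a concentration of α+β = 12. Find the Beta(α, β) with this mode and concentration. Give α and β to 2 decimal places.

α = 5.40, β = 6.60

For α,β > 1 the Beta mode is (α−1)/(α+β−2). With α+β = 12, the mode is (α−1)/10.
Set (α−1)/10 = 0.44 → α = 1 + 0.44·10 = 5.40.
β = 12 − α = 6.60.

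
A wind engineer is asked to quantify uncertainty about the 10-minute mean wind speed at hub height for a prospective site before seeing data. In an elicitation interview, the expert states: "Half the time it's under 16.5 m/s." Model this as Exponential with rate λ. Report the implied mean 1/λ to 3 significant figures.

mean ≈ 23.8 m/s

Exponential median = ln 2 / λ, so λ = ln 2 / 16.5 = 0.042.
Mean = 1/λ = 23.8 m/s.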